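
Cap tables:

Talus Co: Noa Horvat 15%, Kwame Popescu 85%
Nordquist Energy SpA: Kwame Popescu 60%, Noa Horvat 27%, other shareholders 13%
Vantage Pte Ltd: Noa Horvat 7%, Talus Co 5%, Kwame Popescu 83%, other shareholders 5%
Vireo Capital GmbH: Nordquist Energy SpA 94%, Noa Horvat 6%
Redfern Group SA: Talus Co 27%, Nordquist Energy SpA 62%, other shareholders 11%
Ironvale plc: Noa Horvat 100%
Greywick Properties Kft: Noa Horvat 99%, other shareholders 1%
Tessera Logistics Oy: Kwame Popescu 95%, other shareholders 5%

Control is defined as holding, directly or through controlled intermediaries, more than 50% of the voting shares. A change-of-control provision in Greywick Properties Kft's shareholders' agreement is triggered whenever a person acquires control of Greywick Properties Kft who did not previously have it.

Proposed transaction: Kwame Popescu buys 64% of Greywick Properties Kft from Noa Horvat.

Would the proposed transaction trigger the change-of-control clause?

The purchase adds only to Kwame's holdings (Noa's stake shrinks), so Kwame is the only person who could newly come to control Greywick.
Kwame holds 85% of Talus, so Kwame controls Talus.
Kwame holds 60% of Nordquist, so Kwame controls Nordquist.
Talus and Kwame together hold 5% + 83% = 88% of Vantage, so Kwame controls Vantage.
Nordquist holds 94% of Vireo, so Kwame controls Vireo.
Talus and Nordquist together hold 27% + 62% = 89% of Redfern, so Kwame controls Redfern.
Kwame holds 95% of Tessera, so Kwame controls Tessera.
Neither Kwame nor any entity Kwame controls holds any voting interest in Greywick.
So before the transaction, Kwame does not control Greywick.
After the purchase, Kwame holds 64% of Greywick directly, and Noa's stake falls to 35%.
Kwame holds 64% of Greywick, so Kwame controls Greywick.
Kwame did not control Greywick before and does after, so the clause is triggered.

Yes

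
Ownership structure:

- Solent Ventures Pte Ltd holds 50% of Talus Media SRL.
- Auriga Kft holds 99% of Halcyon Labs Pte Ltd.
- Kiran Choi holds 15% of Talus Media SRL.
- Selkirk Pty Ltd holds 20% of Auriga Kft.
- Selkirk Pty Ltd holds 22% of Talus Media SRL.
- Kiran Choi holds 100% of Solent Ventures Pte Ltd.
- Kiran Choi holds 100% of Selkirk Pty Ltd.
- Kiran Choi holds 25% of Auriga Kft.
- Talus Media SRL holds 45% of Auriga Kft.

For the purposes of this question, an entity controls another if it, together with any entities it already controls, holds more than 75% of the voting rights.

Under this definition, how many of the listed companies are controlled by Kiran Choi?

Kiran holds 100% of Solent, so Kiran controls Solent.
Kiran holds 100% of Selkirk, so Kiran controls Selkirk.
Selkirk and Solent and Kiran together hold 22% + 50% + 15% = 87% of Talus, so Kiran controls Talus.
Kiran and Selkirk and Talus together hold 25% + 20% + 45% = 90% of Auriga, so Kiran controls Auriga.
Auriga holds 99% of Halcyon, so Kiran controls Halcyon.
Kiran controls 5 companies.

5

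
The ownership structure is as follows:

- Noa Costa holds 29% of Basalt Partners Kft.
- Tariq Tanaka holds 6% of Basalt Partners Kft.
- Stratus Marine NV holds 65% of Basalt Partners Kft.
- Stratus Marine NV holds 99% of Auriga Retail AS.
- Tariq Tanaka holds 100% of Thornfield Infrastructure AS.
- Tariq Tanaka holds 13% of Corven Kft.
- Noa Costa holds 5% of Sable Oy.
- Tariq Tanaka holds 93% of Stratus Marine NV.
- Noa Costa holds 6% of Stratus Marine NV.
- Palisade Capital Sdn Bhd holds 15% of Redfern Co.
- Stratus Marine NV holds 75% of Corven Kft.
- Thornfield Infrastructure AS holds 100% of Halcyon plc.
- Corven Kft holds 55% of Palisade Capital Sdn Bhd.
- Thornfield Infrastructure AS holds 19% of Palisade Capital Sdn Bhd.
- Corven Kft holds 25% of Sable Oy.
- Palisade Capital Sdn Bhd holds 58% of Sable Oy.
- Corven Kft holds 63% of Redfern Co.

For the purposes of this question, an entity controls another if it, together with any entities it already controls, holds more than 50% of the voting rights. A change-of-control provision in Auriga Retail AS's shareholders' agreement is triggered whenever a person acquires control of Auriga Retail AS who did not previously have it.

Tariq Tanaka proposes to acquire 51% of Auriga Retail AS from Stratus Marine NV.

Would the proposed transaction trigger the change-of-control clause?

No

The purchase adds only to Tariq's holdings (Stratus's stake shrinks), so Tariq is the only person who could newly come to control Auriga.
Tariq holds 93% of Stratus, so Tariq controls Stratus.
Stratus holds 99% of Auriga, so Tariq controls Auriga.
So Tariq already controls Auriga before the transaction.
After the purchase, Tariq holds 51% of Auriga directly, and Stratus's stake falls to 48%.
Tariq controlled Auriga already, so this is not a new person acquiring control; every other person's position is unchanged or reduced.
No new person acquires control, so the clause is not triggered.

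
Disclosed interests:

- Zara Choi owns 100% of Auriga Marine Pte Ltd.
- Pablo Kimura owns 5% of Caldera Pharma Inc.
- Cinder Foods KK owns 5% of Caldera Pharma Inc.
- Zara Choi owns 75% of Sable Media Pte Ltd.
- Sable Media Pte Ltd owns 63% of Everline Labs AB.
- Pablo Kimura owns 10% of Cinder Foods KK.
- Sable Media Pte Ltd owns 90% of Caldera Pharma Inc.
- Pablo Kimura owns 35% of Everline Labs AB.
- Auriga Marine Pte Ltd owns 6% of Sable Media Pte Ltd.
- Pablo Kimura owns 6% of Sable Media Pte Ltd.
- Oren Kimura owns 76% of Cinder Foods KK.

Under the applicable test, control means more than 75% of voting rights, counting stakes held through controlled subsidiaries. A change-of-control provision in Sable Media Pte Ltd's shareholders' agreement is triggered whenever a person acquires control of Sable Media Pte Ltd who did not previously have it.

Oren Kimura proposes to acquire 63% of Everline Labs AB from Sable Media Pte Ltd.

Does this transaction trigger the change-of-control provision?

No

The purchase adds only to Oren's holdings (Sable's stake shrinks), so Oren is the only person who could newly come to control Sable.
Oren holds 76% of Cinder, so Oren controls Cinder.
Neither Oren nor any entity Oren controls holds any voting interest in Sable.
So before the transaction, Oren does not control Sable.
After the purchase, Oren holds 63% of Everline directly, and Sable's stake falls to 0%.
Oren's side now holds 63% of Everline, not > 75%, so Oren still does not control Everline.
After the transaction, neither Oren nor any entity Oren controls holds a voting interest in Sable, so Oren still does not control it.
No new person acquires control, so the clause is not triggered.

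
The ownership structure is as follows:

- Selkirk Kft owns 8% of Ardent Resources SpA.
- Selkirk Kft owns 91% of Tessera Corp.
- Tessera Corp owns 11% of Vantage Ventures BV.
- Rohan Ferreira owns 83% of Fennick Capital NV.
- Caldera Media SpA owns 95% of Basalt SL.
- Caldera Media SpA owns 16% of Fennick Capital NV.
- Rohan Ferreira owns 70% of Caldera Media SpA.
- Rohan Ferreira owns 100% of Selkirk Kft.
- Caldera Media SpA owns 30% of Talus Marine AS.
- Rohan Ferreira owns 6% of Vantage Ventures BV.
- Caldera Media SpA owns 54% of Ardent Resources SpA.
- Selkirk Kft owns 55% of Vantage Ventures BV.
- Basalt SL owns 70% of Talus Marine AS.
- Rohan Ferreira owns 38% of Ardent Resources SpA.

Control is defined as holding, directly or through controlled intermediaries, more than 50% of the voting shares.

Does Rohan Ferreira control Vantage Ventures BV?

Yes

Rohan holds 100% of Selkirk, so Rohan controls Selkirk.
Selkirk holds 91% of Tessera, so Rohan controls Tessera.
Rohan and Tessera and Selkirk together hold 6% + 11% + 55% = 72% of Vantage, so Rohan controls Vantage.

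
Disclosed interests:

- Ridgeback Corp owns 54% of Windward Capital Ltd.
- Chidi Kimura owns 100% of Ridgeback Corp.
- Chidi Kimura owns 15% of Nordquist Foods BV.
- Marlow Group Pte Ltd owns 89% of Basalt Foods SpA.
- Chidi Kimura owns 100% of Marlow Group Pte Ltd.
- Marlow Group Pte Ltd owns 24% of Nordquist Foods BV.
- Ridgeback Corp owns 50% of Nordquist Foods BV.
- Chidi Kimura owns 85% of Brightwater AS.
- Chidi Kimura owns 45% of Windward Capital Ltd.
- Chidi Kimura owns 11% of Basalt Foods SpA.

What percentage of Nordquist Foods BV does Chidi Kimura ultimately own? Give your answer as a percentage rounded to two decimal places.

89.00%

Chidi reaches Nordquist along 3 paths.
Via Ridgeback: 100% × 50% = 50%.
Direct stake: 15% = 15%.
Via Marlow: 100% × 24% = 24%.
Total: 50% + 15% + 24% = 89%.
Rounded: 89.00%.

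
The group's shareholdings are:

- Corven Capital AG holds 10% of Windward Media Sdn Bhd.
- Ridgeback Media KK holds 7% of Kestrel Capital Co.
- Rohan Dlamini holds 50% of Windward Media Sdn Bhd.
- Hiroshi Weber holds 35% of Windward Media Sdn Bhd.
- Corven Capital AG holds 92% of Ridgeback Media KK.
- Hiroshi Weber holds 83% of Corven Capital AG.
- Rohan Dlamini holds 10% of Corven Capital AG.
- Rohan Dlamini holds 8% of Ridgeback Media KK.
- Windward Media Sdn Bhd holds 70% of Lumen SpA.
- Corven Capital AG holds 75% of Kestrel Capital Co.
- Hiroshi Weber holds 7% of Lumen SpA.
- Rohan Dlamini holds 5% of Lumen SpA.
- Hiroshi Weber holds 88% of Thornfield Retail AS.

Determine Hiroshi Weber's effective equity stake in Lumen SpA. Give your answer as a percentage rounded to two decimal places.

Hiroshi reaches Lumen along 3 paths.
Direct stake: 7% = 7%.
Via Windward: 35% × 70% = 24.5%.
Via Corven → Windward: 83% × 10% × 70% = 5.81%.
Total: 7% + 24.5% + 5.81% = 37.31%.

37.31%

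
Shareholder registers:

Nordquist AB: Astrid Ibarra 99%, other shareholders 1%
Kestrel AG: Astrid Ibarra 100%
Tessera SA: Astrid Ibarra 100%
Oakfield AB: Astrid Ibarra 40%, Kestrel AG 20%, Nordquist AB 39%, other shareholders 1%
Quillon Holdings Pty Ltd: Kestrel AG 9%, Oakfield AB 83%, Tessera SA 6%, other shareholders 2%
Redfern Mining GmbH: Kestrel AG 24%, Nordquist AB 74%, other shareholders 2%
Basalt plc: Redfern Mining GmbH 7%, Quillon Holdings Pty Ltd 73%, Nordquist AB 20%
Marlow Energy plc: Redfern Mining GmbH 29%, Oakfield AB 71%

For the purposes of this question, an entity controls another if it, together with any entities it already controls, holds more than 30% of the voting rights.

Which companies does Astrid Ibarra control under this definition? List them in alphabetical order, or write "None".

Basalt plc, Kestrel AG, Marlow Energy plc, Nordquist AB, Oakfield AB, Quillon Holdings Pty Ltd, Redfern Mining GmbH, Tessera SA

Astrid holds 99% of Nordquist, so Astrid controls Nordquist.
Astrid holds 100% of Kestrel, so Astrid controls Kestrel.
Astrid holds 100% of Tessera, so Astrid controls Tessera.
Astrid and Kestrel and Nordquist together hold 40% + 20% + 39% = 99% of Oakfield, so Astrid controls Oakfield.
Kestrel and Oakfield and Tessera together hold 9% + 83% + 6% = 98% of Quillon, so Astrid controls Quillon.
Kestrel and Nordquist together hold 24% + 74% = 98% of Redfern, so Astrid controls Redfern.
Redfern and Quillon and Nordquist together hold 7% + 73% + 20% = 100% of Basalt, so Astrid controls Basalt.
Redfern and Oakfield together hold 29% + 71% = 100% of Marlow, so Astrid controls Marlow.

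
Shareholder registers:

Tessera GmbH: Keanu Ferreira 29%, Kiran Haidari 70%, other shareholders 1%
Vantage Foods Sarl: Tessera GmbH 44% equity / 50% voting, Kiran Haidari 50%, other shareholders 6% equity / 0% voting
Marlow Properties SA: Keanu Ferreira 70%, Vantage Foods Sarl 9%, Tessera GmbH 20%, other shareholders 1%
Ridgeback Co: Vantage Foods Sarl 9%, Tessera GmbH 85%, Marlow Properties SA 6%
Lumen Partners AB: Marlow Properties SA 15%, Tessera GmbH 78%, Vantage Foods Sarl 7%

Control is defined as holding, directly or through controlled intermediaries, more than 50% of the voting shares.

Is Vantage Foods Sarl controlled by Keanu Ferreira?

Keanu holds 70% of Marlow, so Keanu controls Marlow.
Neither Keanu nor any entity Keanu controls holds any voting interest in Vantage.
So Keanu does not control Vantage.

No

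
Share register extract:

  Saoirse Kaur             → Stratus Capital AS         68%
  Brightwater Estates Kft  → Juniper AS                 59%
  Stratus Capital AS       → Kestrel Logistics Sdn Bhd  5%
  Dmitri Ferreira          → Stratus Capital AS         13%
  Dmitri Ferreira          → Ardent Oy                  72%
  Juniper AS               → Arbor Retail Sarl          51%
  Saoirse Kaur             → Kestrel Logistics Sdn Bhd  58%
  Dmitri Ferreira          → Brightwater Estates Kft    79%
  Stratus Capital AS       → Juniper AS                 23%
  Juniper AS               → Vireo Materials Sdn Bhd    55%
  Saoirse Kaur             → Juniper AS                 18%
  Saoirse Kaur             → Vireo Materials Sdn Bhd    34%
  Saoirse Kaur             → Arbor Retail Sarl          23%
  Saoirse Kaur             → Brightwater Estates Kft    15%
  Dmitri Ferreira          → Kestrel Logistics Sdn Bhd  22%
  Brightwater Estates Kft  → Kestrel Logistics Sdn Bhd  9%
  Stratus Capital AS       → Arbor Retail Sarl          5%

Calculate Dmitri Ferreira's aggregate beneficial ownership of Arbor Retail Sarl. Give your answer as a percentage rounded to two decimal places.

Dmitri reaches Arbor along 3 paths.
Via Stratus → Juniper: 13% × 23% × 51% = 1.5249%.
Via Brightwater → Juniper: 79% × 59% × 51% = 23.7711%.
Via Stratus: 13% × 5% = 0.65%.
Total: 1.5249% + 23.7711% + 0.65% = 25.946%.
Rounded: 25.95%.

25.95%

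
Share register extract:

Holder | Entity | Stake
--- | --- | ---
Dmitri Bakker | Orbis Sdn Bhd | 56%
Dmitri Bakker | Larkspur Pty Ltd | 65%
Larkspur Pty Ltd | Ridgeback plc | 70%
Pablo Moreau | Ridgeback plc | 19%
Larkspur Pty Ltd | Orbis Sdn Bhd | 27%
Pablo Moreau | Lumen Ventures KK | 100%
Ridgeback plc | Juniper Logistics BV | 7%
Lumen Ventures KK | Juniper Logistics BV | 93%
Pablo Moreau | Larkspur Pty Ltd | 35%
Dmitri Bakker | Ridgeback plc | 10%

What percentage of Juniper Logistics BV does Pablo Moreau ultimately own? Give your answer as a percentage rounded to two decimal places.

Pablo reaches Juniper along 3 paths.
Via Lumen: 100% × 93% = 93%.
Via Ridgeback: 19% × 7% = 1.33%.
Via Larkspur → Ridgeback: 35% × 70% × 7% = 1.715%.
Total: 93% + 1.33% + 1.715% = 96.045%.
Rounded: 96.05%.

96.05%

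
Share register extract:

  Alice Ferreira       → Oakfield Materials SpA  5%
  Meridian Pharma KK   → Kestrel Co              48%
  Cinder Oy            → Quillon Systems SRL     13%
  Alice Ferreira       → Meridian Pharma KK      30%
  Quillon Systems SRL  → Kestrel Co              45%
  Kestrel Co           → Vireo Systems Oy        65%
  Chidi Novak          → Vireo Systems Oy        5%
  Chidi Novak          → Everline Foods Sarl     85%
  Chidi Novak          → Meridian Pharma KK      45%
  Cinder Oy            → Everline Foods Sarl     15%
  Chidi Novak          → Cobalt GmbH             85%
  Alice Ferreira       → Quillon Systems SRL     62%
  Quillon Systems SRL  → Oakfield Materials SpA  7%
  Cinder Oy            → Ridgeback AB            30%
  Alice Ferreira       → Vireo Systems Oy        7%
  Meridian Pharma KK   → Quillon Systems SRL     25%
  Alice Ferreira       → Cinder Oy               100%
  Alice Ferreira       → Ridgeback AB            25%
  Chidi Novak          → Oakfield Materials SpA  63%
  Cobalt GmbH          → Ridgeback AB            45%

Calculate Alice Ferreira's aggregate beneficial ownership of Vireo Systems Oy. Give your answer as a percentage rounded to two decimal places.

Alice reaches Vireo along 5 paths.
Via Meridian → Quillon → Kestrel: 30% × 25% × 45% × 65% = 2.19375%.
Via Cinder → Quillon → Kestrel: 100% × 13% × 45% × 65% = 3.8025%.
Via Quillon → Kestrel: 62% × 45% × 65% = 18.135%.
Via Meridian → Kestrel: 30% × 48% × 65% = 9.36%.
Direct stake: 7% = 7%.
Total: 2.19375% + 3.8025% + 18.135% + 9.36% + 7% = 40.49125%.
Rounded: 40.49%.

40.49%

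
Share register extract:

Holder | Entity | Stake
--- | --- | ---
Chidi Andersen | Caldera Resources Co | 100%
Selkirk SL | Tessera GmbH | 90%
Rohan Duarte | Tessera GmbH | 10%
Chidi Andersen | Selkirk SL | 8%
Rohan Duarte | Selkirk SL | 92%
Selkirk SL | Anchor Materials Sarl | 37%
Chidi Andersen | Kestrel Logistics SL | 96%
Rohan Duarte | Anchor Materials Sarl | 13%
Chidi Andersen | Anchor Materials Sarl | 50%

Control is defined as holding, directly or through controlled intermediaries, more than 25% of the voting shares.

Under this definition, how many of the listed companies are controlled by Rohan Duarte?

Rohan holds 92% of Selkirk, so Rohan controls Selkirk.
Selkirk and Rohan together hold 90% + 10% = 100% of Tessera, so Rohan controls Tessera.
Rohan and Selkirk together hold 13% + 37% = 50% of Anchor, so Rohan controls Anchor.
No other company's threshold is met.
Rohan controls 3 companies.

3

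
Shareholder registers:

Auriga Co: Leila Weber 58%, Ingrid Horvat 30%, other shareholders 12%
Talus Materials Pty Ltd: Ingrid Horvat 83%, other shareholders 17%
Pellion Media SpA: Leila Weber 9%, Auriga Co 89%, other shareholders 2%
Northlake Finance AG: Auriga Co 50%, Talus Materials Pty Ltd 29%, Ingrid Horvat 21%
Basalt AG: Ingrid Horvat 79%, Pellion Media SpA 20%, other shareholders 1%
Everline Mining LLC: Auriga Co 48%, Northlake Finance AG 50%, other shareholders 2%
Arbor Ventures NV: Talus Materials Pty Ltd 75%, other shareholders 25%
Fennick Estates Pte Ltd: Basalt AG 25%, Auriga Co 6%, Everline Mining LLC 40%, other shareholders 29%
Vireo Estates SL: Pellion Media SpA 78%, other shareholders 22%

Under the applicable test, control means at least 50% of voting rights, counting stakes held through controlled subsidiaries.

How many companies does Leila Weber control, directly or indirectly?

5

Leila holds 58% of Auriga, so Leila controls Auriga.
Leila and Auriga together hold 9% + 89% = 98% of Pellion, so Leila controls Pellion.
Auriga holds 50% of Northlake, so Leila controls Northlake.
Auriga and Northlake together hold 48% + 50% = 98% of Everline, so Leila controls Everline.
Pellion holds 78% of Vireo, so Leila controls Vireo.
No other company's threshold is met.
Leila controls 5 companies.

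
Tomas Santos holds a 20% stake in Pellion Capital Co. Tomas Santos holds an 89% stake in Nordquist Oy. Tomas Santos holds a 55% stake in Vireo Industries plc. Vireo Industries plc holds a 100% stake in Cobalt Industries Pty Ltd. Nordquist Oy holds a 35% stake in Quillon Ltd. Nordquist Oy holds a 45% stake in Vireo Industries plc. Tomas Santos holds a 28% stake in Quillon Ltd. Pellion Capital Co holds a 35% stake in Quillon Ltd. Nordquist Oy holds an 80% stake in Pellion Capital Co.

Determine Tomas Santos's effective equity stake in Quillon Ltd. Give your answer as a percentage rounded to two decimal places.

Tomas reaches Quillon along 4 paths.
Via Nordquist: 89% × 35% = 31.15%.
Via Nordquist → Pellion: 89% × 80% × 35% = 24.92%.
Via Pellion: 20% × 35% = 7%.
Direct stake: 28% = 28%.
Total: 31.15% + 24.92% + 7% + 28% = 91.07%.

91.07%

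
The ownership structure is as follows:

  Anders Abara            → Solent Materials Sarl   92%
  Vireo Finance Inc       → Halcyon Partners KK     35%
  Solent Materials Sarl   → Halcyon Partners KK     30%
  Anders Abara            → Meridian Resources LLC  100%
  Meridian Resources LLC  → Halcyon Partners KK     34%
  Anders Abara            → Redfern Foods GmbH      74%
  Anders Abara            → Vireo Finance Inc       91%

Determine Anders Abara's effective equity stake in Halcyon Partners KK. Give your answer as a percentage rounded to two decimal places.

93.45%

Anders reaches Halcyon along 3 paths.
Via Meridian: 100% × 34% = 34%.
Via Vireo: 91% × 35% = 31.85%.
Via Solent: 92% × 30% = 27.6%.
Total: 34% + 31.85% + 27.6% = 93.45%.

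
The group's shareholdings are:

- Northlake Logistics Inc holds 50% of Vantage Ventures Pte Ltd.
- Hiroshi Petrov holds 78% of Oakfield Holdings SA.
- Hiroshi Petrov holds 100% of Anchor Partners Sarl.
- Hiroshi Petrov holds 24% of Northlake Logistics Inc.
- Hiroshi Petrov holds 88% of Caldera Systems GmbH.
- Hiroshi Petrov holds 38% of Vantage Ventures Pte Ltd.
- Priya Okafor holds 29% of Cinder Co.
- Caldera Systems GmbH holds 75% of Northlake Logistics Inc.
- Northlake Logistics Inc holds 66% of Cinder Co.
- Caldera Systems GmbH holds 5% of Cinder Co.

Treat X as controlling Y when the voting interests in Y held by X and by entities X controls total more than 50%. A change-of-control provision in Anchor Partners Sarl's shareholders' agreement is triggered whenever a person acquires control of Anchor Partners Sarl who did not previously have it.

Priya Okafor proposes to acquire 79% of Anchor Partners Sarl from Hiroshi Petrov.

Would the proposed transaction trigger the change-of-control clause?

The purchase adds only to Priya's holdings (Hiroshi's stake shrinks), so Priya is the only person who could newly come to control Anchor.
Priya's largest direct stake is 29% in Cinder, which does not meet the threshold, so Priya controls no company.
Neither Priya nor any entity Priya controls holds any voting interest in Anchor.
So before the transaction, Priya does not control Anchor.
After the purchase, Priya holds 79% of Anchor directly, and Hiroshi's stake falls to 21%.
Priya holds 79% of Anchor, so Priya controls Anchor.
Priya did not control Anchor before and does after, so the clause is triggered.

Yes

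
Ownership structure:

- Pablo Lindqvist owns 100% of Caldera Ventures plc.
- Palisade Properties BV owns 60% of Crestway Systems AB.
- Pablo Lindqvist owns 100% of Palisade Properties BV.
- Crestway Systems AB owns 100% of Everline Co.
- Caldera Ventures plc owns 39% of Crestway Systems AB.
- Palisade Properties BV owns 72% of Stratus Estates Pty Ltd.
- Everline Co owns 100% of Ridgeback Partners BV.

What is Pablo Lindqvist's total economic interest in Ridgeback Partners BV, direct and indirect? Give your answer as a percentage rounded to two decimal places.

99.00%

Pablo reaches Ridgeback along 2 paths.
Via Palisade → Crestway → Everline: 100% × 60% × 100% × 100% = 60%.
Via Caldera → Crestway → Everline: 100% × 39% × 100% × 100% = 39%.
Total: 60% + 39% = 99%.
Rounded: 99.00%.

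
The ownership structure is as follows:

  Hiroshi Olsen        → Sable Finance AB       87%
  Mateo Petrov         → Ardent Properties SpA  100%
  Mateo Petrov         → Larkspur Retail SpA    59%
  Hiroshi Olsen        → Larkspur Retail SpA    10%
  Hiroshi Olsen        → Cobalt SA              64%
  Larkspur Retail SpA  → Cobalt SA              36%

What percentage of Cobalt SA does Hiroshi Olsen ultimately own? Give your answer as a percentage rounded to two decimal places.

Hiroshi reaches Cobalt along 2 paths.
Direct stake: 64% = 64%.
Via Larkspur: 10% × 36% = 3.6%.
Total: 64% + 3.6% = 67.6%.
Rounded: 67.60%.

67.60%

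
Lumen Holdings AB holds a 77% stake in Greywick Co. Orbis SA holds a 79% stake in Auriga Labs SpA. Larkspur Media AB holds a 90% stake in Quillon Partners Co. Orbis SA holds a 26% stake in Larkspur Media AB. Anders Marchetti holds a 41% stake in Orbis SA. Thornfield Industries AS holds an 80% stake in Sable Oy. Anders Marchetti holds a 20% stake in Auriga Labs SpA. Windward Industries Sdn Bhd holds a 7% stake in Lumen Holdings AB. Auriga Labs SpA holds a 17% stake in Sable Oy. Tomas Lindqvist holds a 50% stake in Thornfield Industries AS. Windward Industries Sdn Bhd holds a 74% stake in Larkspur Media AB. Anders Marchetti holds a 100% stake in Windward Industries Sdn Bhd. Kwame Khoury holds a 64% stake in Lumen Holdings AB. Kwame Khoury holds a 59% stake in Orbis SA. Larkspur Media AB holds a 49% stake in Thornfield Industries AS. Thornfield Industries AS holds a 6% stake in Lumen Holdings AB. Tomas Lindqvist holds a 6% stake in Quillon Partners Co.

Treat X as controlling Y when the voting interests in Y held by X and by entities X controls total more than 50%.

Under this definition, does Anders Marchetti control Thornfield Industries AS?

No

Anders holds 100% of Windward, so Anders controls Windward.
Windward holds 74% of Larkspur, so Anders controls Larkspur.
Larkspur holds 90% of Quillon, so Anders controls Quillon.
In Thornfield, Anders's side holds only 49%, not > 50%.
So Anders does not control Thornfield.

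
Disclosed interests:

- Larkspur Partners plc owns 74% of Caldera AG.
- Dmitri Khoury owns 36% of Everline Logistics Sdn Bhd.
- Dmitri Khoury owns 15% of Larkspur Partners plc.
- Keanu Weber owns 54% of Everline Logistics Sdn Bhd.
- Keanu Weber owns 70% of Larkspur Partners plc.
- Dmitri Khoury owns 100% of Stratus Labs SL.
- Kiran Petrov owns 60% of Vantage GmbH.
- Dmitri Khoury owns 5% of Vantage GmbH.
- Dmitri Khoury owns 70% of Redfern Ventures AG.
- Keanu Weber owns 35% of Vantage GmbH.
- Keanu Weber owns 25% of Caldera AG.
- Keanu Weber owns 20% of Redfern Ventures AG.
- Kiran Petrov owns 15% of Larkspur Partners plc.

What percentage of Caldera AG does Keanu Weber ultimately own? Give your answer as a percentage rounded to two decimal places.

Keanu reaches Caldera along 2 paths.
Direct stake: 25% = 25%.
Via Larkspur: 70% × 74% = 51.8%.
Total: 25% + 51.8% = 76.8%.
Rounded: 76.80%.

76.80%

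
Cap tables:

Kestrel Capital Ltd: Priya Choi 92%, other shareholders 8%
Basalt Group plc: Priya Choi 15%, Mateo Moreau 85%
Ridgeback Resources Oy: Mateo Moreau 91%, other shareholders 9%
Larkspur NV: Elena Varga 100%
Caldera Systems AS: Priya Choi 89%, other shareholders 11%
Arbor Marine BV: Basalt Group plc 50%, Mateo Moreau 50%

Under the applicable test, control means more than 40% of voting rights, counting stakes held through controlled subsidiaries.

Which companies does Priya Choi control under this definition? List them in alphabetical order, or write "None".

Caldera Systems AS, Kestrel Capital Ltd

Priya holds 92% of Kestrel, so Priya controls Kestrel.
Priya holds 89% of Caldera, so Priya controls Caldera.
No other company's threshold is met.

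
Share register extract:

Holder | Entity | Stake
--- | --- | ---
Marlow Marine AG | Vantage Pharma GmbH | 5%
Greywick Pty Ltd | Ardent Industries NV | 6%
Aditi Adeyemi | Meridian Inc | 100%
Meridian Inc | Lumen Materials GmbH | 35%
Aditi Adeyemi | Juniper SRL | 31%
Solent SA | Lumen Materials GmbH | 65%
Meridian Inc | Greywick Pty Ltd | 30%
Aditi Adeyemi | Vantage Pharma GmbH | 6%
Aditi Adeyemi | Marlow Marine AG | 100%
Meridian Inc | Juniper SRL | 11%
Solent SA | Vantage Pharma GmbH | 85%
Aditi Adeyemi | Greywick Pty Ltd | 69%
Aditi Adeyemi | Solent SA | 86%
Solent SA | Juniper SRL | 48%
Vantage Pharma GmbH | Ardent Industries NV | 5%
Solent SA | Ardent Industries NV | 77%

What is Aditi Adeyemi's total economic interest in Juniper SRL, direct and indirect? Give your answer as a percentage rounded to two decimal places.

Aditi reaches Juniper along 3 paths.
Via Meridian: 100% × 11% = 11%.
Via Solent: 86% × 48% = 41.28%.
Direct stake: 31% = 31%.
Total: 11% + 41.28% + 31% = 83.28%.

83.28%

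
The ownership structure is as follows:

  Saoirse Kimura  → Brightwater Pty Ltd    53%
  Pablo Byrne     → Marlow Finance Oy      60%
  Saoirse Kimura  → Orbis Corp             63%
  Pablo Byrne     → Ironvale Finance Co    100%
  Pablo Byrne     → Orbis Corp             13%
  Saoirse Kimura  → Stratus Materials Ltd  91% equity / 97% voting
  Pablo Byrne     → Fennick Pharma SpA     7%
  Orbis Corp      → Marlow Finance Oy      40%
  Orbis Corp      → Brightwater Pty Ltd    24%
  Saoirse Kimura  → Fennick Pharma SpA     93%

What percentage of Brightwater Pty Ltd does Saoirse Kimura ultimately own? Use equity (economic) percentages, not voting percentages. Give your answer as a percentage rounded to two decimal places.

68.12%

Saoirse reaches Brightwater along 2 paths.
Via Orbis: 63% × 24% = 15.12%.
Direct stake: 53% = 53%.
Total: 15.12% + 53% = 68.12%.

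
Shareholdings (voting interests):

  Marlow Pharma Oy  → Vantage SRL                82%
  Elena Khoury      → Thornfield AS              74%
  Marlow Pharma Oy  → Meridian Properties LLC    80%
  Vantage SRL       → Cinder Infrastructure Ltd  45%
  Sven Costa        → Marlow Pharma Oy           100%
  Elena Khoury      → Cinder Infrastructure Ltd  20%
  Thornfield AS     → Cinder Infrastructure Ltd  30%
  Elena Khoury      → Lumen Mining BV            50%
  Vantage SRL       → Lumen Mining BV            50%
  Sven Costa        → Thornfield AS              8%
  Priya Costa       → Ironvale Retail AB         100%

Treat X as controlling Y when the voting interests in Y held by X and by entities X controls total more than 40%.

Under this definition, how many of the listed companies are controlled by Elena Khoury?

3

Elena holds 74% of Thornfield, so Elena controls Thornfield.
Thornfield and Elena together hold 30% + 20% = 50% of Cinder, so Elena controls Cinder.
Elena holds 50% of Lumen, so Elena controls Lumen.
No other company's threshold is met.
Elena controls 3 companies.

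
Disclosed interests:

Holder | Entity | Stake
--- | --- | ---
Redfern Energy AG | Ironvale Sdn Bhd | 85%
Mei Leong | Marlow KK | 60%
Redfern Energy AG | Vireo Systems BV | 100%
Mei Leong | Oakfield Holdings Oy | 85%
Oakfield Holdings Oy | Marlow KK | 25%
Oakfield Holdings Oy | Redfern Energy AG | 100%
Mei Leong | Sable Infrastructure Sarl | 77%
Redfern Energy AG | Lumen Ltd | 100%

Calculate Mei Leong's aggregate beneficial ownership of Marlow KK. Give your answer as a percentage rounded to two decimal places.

Mei reaches Marlow along 2 paths.
Direct stake: 60% = 60%.
Via Oakfield: 85% × 25% = 21.25%.
Total: 60% + 21.25% = 81.25%.

81.25%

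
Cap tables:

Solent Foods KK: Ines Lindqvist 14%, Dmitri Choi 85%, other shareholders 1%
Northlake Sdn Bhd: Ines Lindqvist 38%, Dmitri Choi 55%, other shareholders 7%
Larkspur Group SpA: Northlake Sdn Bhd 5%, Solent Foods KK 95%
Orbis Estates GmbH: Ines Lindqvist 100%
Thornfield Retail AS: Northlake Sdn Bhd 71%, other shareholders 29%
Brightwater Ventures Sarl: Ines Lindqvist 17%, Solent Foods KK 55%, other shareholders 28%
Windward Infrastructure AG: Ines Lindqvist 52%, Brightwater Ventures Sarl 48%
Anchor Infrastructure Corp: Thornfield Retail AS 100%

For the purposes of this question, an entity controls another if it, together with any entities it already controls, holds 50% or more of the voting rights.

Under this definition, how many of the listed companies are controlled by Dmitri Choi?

Dmitri holds 85% of Solent, so Dmitri controls Solent.
Dmitri holds 55% of Northlake, so Dmitri controls Northlake.
Northlake and Solent together hold 5% + 95% = 100% of Larkspur, so Dmitri controls Larkspur.
Northlake holds 71% of Thornfield, so Dmitri controls Thornfield.
Solent holds 55% of Brightwater, so Dmitri controls Brightwater.
Thornfield holds 100% of Anchor, so Dmitri controls Anchor.
No other company's threshold is met.
Dmitri controls 6 companies.

6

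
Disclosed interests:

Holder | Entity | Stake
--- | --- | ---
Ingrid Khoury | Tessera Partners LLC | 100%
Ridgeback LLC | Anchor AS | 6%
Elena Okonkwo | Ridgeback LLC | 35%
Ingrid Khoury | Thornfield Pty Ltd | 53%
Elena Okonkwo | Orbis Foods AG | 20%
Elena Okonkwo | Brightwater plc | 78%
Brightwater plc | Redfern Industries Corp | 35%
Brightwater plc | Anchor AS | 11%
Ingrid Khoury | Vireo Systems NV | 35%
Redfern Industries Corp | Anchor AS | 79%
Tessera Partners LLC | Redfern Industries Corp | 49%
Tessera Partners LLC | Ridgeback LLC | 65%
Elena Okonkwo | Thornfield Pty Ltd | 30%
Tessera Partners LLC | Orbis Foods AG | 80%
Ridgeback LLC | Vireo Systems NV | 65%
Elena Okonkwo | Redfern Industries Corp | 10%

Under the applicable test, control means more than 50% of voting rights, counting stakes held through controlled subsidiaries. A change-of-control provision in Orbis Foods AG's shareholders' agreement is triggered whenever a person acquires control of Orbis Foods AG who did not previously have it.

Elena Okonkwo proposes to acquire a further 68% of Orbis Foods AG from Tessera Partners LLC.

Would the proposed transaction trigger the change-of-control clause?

The purchase adds only to Elena's holdings (Tessera's stake shrinks), so Elena is the only person who could newly come to control Orbis.
Elena holds 78% of Brightwater, so Elena controls Brightwater.
In Orbis, Elena's side holds only 20%, not > 50%.
So before the transaction, Elena does not control Orbis.
After the purchase, Elena's direct stake in Orbis rises to 20% + 68% = 88%, and Tessera's stake falls to 12%.
Elena holds 88% of Orbis, so Elena controls Orbis.
Elena did not control Orbis before and does after, so the clause is triggered.

Yes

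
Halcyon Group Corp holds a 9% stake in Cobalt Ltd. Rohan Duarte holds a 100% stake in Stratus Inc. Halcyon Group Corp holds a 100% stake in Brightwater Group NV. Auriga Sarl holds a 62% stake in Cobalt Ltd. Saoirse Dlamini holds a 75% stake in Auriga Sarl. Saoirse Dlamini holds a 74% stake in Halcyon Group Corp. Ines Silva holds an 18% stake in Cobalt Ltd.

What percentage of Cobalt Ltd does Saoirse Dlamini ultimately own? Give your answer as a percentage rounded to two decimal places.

53.16%

Saoirse reaches Cobalt along 2 paths.
Via Auriga: 75% × 62% = 46.5%.
Via Halcyon: 74% × 9% = 6.66%.
Total: 46.5% + 6.66% = 53.16%.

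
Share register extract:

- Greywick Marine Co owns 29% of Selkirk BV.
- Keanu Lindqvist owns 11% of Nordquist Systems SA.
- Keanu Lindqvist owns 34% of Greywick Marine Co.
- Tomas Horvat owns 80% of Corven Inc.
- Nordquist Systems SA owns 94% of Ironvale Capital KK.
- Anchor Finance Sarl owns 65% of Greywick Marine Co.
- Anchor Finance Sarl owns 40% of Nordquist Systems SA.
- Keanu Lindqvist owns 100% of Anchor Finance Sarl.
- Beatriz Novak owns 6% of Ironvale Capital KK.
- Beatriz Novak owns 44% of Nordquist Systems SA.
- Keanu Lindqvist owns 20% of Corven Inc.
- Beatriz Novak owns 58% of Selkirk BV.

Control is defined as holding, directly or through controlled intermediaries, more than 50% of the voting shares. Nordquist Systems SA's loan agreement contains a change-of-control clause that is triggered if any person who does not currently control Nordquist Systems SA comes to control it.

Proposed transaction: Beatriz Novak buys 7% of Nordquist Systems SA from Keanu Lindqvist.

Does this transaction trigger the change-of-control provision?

Yes

The purchase adds only to Beatriz's holdings (Keanu's stake shrinks), so Beatriz is the only person who could newly come to control Nordquist.
Beatriz holds 58% of Selkirk, so Beatriz controls Selkirk.
In Nordquist, Beatriz's side holds only 44%, not > 50%.
So before the transaction, Beatriz does not control Nordquist.
After the purchase, Beatriz's direct stake in Nordquist rises to 44% + 7% = 51%, and Keanu's stake falls to 4%.
Beatriz holds 51% of Nordquist, so Beatriz controls Nordquist.
Beatriz did not control Nordquist before and does after, so the clause is triggered.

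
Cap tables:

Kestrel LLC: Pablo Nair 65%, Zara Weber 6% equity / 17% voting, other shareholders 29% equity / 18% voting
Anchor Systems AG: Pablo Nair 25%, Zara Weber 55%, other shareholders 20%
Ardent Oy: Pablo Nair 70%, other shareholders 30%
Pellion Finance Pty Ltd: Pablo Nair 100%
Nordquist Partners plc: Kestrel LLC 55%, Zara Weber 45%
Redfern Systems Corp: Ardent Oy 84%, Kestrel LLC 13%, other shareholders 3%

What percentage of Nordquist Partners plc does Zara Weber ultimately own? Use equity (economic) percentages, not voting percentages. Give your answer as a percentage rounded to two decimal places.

Zara reaches Nordquist along 2 paths.
Via Kestrel: 6% × 55% = 3.3%.
Direct stake: 45% = 45%.
Total: 3.3% + 45% = 48.3%.
Rounded: 48.30%.

48.30%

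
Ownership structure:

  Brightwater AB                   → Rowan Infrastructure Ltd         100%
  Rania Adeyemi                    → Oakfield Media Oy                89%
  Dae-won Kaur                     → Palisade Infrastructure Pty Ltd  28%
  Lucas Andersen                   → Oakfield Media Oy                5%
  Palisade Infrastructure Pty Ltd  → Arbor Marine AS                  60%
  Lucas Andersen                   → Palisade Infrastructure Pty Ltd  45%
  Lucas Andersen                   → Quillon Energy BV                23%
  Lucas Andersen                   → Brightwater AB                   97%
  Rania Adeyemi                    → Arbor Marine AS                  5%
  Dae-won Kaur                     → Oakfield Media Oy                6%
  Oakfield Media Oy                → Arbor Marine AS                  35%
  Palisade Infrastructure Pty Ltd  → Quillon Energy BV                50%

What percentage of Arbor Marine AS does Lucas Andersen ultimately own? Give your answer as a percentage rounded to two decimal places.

28.75%

Lucas reaches Arbor along 2 paths.
Via Oakfield: 5% × 35% = 1.75%.
Via Palisade: 45% × 60% = 27%.
Total: 1.75% + 27% = 28.75%.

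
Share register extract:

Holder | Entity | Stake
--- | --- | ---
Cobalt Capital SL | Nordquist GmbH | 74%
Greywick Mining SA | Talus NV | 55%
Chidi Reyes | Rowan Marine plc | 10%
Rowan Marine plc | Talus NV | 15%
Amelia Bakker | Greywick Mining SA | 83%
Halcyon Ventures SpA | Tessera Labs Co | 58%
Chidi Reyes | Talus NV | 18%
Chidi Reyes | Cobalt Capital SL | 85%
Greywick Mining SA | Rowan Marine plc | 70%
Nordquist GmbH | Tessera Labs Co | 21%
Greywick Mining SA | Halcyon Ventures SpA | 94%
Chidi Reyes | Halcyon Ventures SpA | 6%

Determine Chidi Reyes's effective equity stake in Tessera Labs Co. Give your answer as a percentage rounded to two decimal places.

16.69%

Chidi reaches Tessera along 2 paths.
Via Halcyon: 6% × 58% = 3.48%.
Via Cobalt → Nordquist: 85% × 74% × 21% = 13.209%.
Total: 3.48% + 13.209% = 16.689%.
Rounded: 16.69%.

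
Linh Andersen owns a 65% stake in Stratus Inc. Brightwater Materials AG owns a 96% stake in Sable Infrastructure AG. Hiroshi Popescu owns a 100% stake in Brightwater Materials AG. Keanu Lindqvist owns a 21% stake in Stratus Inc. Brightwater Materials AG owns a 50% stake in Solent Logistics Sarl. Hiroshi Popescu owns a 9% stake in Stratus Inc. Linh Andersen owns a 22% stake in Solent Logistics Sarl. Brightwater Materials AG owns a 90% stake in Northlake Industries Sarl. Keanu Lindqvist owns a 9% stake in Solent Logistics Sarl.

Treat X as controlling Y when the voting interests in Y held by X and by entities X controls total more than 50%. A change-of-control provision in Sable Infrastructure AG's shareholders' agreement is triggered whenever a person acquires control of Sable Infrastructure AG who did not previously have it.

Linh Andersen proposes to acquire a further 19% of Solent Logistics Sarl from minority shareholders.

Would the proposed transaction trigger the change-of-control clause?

The purchase changes only Linh's holdings, so Linh is the only person who could newly come to control Sable.
Linh holds 65% of Stratus, so Linh controls Stratus.
Neither Linh nor any entity Linh controls holds any voting interest in Sable.
So before the transaction, Linh does not control Sable.
After the purchase, Linh's direct stake in Solent rises to 22% + 19% = 41%.
Linh's side now holds 41% of Solent, not > 50%, so Linh still does not control Solent.
After the transaction, neither Linh nor any entity Linh controls holds a voting interest in Sable, so Linh still does not control it.
No new person acquires control, so the clause is not triggered.

No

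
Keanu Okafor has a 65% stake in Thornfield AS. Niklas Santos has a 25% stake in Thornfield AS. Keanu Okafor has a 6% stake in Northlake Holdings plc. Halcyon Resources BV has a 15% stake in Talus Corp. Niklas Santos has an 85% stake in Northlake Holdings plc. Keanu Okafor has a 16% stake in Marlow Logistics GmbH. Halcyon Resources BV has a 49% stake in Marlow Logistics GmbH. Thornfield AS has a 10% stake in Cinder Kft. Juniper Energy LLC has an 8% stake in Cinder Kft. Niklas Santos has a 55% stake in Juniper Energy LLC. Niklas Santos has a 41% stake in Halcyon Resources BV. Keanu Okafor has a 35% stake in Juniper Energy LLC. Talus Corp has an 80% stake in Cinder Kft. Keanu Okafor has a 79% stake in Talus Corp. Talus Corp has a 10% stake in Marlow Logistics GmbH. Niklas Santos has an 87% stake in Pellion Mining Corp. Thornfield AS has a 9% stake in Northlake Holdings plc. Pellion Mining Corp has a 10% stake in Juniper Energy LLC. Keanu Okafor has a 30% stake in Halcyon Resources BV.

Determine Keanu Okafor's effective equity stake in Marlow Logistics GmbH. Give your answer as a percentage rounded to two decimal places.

39.05%

Keanu reaches Marlow along 4 paths.
Direct stake: 16% = 16%.
Via Halcyon: 30% × 49% = 14.7%.
Via Halcyon → Talus: 30% × 15% × 10% = 0.45%.
Via Talus: 79% × 10% = 7.9%.
Total: 16% + 14.7% + 0.45% + 7.9% = 39.05%.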